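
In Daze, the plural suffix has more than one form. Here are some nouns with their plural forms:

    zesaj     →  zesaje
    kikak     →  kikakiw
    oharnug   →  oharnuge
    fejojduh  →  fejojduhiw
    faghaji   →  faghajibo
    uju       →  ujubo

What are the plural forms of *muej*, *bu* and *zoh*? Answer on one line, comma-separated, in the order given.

The alternation tracks the final sound of the stem — -iw when the stem ends in a voiceless consonant (*kikak*, *fejojduh*); -e when the stem ends in a voiced consonant (*zesaj*, *oharnug*); -bo when the stem ends in a vowel (*faghaji*, *uju*).
Since the final sound of *muej* is /j/ (a voiced consonant), it takes -e, giving *mueje*.
Since the final sound of *bu* is /u/ (a vowel), it takes -bo, giving *bubo*.
*zoh* — final sound /h/ (a voiceless consonant) → -iw → *zohiw*.

mueje, bubo, zohiw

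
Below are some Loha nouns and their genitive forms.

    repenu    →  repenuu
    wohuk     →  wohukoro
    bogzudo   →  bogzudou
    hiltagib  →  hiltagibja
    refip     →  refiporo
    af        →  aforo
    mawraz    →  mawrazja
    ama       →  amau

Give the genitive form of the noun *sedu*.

seduu

The alternation tracks the final sound of the stem — -oro when the stem ends in a voiceless consonant (*wohuk*, *refip*, *af*); -ja when the stem ends in a voiced consonant (*hiltagib*, *mawraz*); -u when the stem ends in a vowel (*repenu*, *bogzudo*, *ama*).
*sedu*: final sound = /u/, a vowel → -u → *seduu*.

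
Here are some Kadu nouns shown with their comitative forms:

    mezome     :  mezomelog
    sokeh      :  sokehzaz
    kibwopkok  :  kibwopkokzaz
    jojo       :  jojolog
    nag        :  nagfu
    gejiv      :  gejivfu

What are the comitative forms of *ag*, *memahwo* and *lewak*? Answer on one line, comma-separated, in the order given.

agfu, memahwolog, lewakzaz

The pattern is voicing of the final sound: -zaz when the stem ends in a voiceless consonant (*sokeh*, *kibwopkok*); -fu when the stem ends in a voiced consonant (*nag*, *gejiv*); -log when the stem ends in a vowel (*mezome*, *jojo*).
Since the final sound of *ag* is /g/ (a voiced consonant), it takes -fu, giving *agfu*.
*memahwo*: final sound = /o/, a vowel → -log → *memahwolog*.
*lewak* — final sound /k/ (a voiceless consonant) → -zaz → *lewakzaz*.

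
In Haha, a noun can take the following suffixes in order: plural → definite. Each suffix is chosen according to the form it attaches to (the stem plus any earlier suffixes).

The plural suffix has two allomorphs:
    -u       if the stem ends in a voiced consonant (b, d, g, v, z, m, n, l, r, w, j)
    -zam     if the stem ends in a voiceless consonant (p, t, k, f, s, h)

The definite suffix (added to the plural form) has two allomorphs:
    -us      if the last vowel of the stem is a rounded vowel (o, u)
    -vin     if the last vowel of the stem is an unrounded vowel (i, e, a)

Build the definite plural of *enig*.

eniguus

The final consonant of *enig* is /g/, which is voiced, so the plural suffix is -u, giving *enigu*.
The plural form *enigu*: last vowel = /u/, a rounded vowel → -us → *eniguus*.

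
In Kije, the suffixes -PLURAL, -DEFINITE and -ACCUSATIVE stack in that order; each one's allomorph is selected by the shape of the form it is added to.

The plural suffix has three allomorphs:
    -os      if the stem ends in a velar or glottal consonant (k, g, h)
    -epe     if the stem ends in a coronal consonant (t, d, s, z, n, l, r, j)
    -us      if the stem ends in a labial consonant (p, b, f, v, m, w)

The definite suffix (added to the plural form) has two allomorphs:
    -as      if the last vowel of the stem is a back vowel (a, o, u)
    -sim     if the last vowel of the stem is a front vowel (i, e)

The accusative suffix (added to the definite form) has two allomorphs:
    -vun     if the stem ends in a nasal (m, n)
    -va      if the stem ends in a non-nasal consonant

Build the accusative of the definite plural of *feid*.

*feid*: final consonant = /d/, coronal → -epe → *feidepe*.
The plural form *feidepe*: last vowel = /e/, a front vowel → -sim → *feidepesim*.
The definite form *feidepesim*: final consonant = /m/, a nasal → -vun → *feidepesimvun*.

feidepesimvun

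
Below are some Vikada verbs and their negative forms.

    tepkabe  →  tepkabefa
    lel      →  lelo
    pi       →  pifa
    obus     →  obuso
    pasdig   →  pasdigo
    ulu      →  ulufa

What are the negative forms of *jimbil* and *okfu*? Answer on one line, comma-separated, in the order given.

The suffix is conditioned by the final sound: -o when the stem ends in a consonant (*lel*, *obus*, *pasdig*); -fa when the stem ends in a vowel (*tepkabe*, *pi*, *ulu*).
*jimbil*: final sound = /l/, a consonant → -o → *jimbilo*.
*okfu* — final sound /u/ (a vowel) → -fa → *okfufa*.

jimbilo, okfufa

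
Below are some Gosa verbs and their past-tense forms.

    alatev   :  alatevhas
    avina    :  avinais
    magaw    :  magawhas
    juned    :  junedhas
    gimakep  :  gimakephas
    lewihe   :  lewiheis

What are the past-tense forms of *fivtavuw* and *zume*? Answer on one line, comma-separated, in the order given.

fivtavuwhas, zumeis

The pattern is consonant vs. vowel: -has when the stem ends in a consonant (*alatev*, *magaw*, *juned*, *gimakep*); -is when the stem ends in a vowel (*avina*, *lewihe*).
The final sound of *fivtavuw* is /w/, which is a consonant, so the suffix is -has, giving *fivtavuwhas*.
*zume* — final sound /e/ (a vowel) → -is → *zumeis*.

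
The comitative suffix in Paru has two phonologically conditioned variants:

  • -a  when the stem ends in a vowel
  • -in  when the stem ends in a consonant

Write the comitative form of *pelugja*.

Since the final sound of *pelugja* is /a/ (a vowel), it takes -a, giving *pelugjaa*.

pelugjaa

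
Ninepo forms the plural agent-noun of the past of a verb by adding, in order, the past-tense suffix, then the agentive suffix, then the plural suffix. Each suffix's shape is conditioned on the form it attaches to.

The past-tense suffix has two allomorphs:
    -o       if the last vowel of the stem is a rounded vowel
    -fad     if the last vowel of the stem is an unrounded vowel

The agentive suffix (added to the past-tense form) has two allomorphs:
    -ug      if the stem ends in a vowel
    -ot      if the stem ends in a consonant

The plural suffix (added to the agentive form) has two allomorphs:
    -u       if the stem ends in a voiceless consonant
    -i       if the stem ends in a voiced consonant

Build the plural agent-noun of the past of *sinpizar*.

sinpizarfadotu

Since the last vowel of *sinpizar* is /a/ (an unrounded vowel), it takes -fad, giving *sinpizarfad*.
The final sound of the past-tense form *sinpizarfad* is /d/, which is a consonant, so the agentive suffix is -ot, giving *sinpizarfadot*.
Since the final consonant of the agentive form *sinpizarfadot* is /t/ (voiceless), it takes -u, giving *sinpizarfadotu*.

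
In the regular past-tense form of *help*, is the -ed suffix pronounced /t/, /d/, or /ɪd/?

The stem *help* ends in a voiceless consonant other than /t/.
The -ed suffix is realized as /ɪd/ after /t, d/; as /t/ after other voiceless consonants; and as /d/ after other voiced sounds.
So -ed on *help* is pronounced /t/.

/t/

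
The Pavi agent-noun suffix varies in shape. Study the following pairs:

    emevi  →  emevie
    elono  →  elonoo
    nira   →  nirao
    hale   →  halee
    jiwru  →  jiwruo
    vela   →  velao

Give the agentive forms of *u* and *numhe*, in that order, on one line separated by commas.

The alternation tracks the last vowel of the stem — -e when the last vowel of the stem is a front vowel (*emevi*, *hale*); -o when the last vowel of the stem is a back vowel (*elono*, *nira*, *jiwru*, *vela*).
*u* — last vowel /u/ (a back vowel) → -o → *uo*.
Since the last vowel of *numhe* is /e/ (a front vowel), it takes -e, giving *numhee*.

uo, numhee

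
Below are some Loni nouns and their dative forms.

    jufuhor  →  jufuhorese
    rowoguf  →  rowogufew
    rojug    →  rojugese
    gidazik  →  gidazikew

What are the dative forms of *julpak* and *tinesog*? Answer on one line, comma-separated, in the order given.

Looking at the final consonant of each stem: -ew when the stem ends in a voiceless consonant (*rowoguf*, *gidazik*); -ese when the stem ends in a voiced consonant (*jufuhor*, *rojug*).
Since the final consonant of *julpak* is /k/ (voiceless), it takes -ew, giving *julpakew*.
*tinesog*: final consonant = /g/, voiced → -ese → *tinesogese*.

julpakew, tinesogese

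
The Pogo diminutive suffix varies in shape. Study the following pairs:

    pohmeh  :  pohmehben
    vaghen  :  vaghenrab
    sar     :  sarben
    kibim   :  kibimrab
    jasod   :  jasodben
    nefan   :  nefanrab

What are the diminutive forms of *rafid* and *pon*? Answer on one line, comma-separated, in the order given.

rafidben, ponrab

The pattern is nasality of the final consonant: -rab when the stem ends in a nasal (*vaghen*, *kibim*, *nefan*); -ben when the stem ends in a non-nasal consonant (*pohmeh*, *sar*, *jasod*).
*rafid*: final consonant = /d/, non-nasal → -ben → *rafidben*.
*pon* — final consonant /n/ (a nasal) → -rab → *ponrab*.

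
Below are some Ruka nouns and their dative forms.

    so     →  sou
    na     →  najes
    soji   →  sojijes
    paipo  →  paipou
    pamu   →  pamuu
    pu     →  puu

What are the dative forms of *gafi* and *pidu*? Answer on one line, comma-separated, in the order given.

gafijes, piduu

Looking at the last vowel of each stem: -u when the last vowel of the stem is a rounded vowel (*so*, *paipo*, *pamu*, *pu*); -jes when the last vowel of the stem is an unrounded vowel (*na*, *soji*).
The last vowel of *gafi* is /i/, which is an unrounded vowel, so the suffix is -jes, giving *gafijes*.
*pidu*: last vowel = /u/, a rounded vowel → -u → *piduu*.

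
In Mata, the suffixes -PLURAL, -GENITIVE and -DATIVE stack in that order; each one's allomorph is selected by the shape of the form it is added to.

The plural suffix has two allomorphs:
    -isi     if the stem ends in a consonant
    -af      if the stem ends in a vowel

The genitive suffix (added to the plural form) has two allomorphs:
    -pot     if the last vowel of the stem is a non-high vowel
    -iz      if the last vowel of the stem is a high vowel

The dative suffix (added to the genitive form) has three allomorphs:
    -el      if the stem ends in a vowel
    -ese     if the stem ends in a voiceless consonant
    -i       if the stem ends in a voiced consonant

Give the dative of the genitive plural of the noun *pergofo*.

Since the final sound of *pergofo* is /o/ (a vowel), it takes -af, giving *pergofoaf*.
The last vowel of the plural form *pergofoaf* is /a/, which is a non-high vowel, so the genitive suffix is -pot, giving *pergofoafpot*.
The genitive form *pergofoafpot* — final sound /t/ (a voiceless consonant) → -ese → *pergofoafpotese*.

pergofoafpotese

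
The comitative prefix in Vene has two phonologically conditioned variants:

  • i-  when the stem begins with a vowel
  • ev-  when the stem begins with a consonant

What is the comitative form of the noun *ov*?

iov

*ov* — first sound /o/ (a vowel) → i- → *iov*.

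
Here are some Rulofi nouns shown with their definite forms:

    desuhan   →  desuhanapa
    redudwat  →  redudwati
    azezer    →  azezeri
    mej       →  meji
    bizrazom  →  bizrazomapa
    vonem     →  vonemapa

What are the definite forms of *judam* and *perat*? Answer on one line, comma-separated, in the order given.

judamapa, perati

Looking at the final consonant of each stem: -apa when the stem ends in a nasal (*desuhan*, *bizrazom*, *vonem*); -i when the stem ends in a non-nasal consonant (*redudwat*, *azezer*, *mej*).
*judam*: final consonant = /m/, a nasal → -apa → *judamapa*.
*perat* — final consonant /t/ (non-nasal) → -i → *perati*.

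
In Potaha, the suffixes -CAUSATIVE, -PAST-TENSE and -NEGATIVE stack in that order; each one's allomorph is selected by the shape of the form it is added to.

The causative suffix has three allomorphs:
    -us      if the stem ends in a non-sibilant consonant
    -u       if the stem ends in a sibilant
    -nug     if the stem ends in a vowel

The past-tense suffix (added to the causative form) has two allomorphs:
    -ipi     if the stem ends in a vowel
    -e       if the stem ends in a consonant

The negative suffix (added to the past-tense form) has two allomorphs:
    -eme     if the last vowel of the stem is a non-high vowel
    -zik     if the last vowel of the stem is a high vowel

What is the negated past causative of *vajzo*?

vajzonugeeme

*vajzo* — final sound /o/ (a vowel) → -nug → *vajzonug*.
The causative form *vajzonug* — final sound /g/ (a consonant) → -e → *vajzonuge*.
The past-tense form *vajzonuge* — last vowel /e/ (a non-high vowel) → -eme → *vajzonugeeme*.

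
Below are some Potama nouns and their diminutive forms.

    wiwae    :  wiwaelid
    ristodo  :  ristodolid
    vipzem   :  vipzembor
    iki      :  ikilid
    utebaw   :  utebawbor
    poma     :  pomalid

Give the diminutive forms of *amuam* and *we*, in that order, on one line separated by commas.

Looking at the final sound of each stem: -bor when the stem ends in a consonant (*vipzem*, *utebaw*); -lid when the stem ends in a vowel (*wiwae*, *ristodo*, *iki*, *poma*).
*amuam*: final sound = /m/, a consonant → -bor → *amuambor*.
Since the final sound of *we* is /e/ (a vowel), it takes -lid, giving *welid*.

amuambor, welid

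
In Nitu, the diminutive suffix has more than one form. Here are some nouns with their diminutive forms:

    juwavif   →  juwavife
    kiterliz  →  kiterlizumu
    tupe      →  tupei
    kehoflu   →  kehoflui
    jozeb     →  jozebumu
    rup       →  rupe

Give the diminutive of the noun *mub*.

mubumu

The suffix is conditioned by the final sound: -e when the stem ends in a voiceless consonant (*juwavif*, *rup*); -umu when the stem ends in a voiced consonant (*kiterliz*, *jozeb*); -i when the stem ends in a vowel (*tupe*, *kehoflu*).
Since the final sound of *mub* is /b/ (a voiced consonant), it takes -umu, giving *mubumu*.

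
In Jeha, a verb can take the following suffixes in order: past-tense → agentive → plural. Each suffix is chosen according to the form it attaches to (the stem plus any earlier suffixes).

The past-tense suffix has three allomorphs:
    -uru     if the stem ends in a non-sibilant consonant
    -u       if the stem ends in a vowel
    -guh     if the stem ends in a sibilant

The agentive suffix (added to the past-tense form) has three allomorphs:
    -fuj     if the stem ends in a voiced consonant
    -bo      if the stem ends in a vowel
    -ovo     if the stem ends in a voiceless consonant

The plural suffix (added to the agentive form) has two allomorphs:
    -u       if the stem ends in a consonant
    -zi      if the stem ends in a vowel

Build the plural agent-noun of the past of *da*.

Since the final sound of *da* is /a/ (a vowel), it takes -u, giving *dau*.
The final sound of the past-tense form *dau* is /u/, which is a vowel, so the agentive suffix is -bo, giving *daubo*.
The agentive form *daubo* — final sound /o/ (a vowel) → -zi → *daubozi*.

daubozi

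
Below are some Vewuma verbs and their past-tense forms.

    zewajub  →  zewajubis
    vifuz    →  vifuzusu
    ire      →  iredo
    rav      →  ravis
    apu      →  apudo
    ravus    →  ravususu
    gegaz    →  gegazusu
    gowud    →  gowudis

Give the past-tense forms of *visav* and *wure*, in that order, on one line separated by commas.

visavis, wuredo

The alternation tracks the final sound of the stem — -usu when the stem ends in a sibilant (*vifuz*, *ravus*, *gegaz*); -is when the stem ends in a non-sibilant consonant (*zewajub*, *rav*, *gowud*); -do when the stem ends in a vowel (*ire*, *apu*).
*visav*: final sound = /v/, a non-sibilant consonant → -is → *visavis*.
*wure*: final sound = /e/, a vowel → -do → *wuredo*.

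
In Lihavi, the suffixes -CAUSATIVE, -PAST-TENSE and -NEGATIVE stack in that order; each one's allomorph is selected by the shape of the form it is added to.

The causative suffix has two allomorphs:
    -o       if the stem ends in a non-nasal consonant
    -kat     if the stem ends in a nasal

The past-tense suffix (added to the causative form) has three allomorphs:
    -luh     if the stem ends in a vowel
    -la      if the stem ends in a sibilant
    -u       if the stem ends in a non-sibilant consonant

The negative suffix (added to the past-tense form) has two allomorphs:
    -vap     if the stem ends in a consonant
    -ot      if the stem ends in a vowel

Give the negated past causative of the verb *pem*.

pemkatuot

*pem* — final consonant /m/ (a nasal) → -kat → *pemkat*.
Since the final sound of the causative form *pemkat* is /t/ (a non-sibilant consonant), it takes -u, giving *pemkatu*.
The final sound of the past-tense form *pemkatu* is /u/, which is a vowel, so the negative suffix is -ot, giving *pemkatuot*.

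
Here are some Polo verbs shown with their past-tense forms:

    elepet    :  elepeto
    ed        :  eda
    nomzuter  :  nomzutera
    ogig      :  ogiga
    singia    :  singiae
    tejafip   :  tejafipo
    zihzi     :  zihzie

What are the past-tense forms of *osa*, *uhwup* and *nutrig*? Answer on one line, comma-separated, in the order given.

The alternation tracks the final sound of the stem — -o when the stem ends in a voiceless consonant (*elepet*, *tejafip*); -a when the stem ends in a voiced consonant (*ed*, *nomzuter*, *ogig*); -e when the stem ends in a vowel (*singia*, *zihzi*).
The final sound of *osa* is /a/, which is a vowel, so the suffix is -e, giving *osae*.
*uhwup* — final sound /p/ (a voiceless consonant) → -o → *uhwupo*.
Since the final sound of *nutrig* is /g/ (a voiced consonant), it takes -a, giving *nutriga*.

osae, uhwupo, nutriga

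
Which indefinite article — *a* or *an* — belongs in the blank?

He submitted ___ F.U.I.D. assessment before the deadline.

The indefinite article is chosen by the initial *sound* of the following word, not its spelling.
The initialism *F.U.I.D.* is read letter by letter; the first letter, F, is pronounced /ɛf/, which begins with a vowel sound.
So the article is *an*: He submitted an F.U.I.D. assessment before the deadline.

an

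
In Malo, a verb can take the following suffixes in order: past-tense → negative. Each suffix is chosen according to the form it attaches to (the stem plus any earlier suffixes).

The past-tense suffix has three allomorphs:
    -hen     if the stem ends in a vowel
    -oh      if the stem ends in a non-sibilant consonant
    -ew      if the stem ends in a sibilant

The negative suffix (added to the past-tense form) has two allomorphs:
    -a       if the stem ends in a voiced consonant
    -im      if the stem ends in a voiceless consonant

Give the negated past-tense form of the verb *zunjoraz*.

The final sound of *zunjoraz* is /z/, which is a sibilant, so the past-tense suffix is -ew, giving *zunjorazew*.
The past-tense form *zunjorazew* — final consonant /w/ (voiced) → -a → *zunjorazewa*.

zunjorazewa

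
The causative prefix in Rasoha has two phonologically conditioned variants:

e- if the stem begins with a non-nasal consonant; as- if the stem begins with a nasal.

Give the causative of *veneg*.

eveneg

*veneg* — first consonant /v/ (non-nasal) → e- → *eveneg*.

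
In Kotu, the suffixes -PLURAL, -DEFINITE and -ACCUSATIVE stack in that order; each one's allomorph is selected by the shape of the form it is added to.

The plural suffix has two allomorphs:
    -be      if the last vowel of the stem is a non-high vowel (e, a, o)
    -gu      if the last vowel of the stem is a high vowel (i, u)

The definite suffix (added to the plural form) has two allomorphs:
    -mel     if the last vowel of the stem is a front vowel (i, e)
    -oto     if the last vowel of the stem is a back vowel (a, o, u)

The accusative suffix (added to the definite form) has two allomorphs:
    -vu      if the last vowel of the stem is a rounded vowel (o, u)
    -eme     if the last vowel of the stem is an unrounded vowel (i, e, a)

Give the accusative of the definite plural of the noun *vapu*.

*vapu* — last vowel /u/ (a high vowel) → -gu → *vapugu*.
The plural form *vapugu*: last vowel = /u/, a back vowel → -oto → *vapuguoto*.
The last vowel of the definite form *vapuguoto* is /o/, which is a rounded vowel, so the accusative suffix is -vu, giving *vapuguotovu*.

vapuguotovu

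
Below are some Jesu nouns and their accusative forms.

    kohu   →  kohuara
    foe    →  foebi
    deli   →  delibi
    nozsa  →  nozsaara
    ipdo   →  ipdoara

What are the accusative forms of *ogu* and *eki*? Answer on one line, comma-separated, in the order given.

oguara, ekibi

The alternation tracks the last vowel of the stem — -bi when the last vowel of the stem is a front vowel (*foe*, *deli*); -ara when the last vowel of the stem is a back vowel (*kohu*, *nozsa*, *ipdo*).
*ogu* — last vowel /u/ (a back vowel) → -ara → *oguara*.
Since the last vowel of *eki* is /i/ (a front vowel), it takes -bi, giving *ekibi*.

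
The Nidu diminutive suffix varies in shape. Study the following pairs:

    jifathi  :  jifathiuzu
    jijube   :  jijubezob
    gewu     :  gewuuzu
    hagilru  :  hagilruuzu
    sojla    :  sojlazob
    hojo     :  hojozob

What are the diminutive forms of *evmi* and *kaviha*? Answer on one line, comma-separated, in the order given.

The suffix is conditioned by the last vowel: -uzu when the last vowel of the stem is a high vowel (*jifathi*, *gewu*, *hagilru*); -zob when the last vowel of the stem is a non-high vowel (*jijube*, *sojla*, *hojo*).
The last vowel of *evmi* is /i/, which is a high vowel, so the suffix is -uzu, giving *evmiuzu*.
The last vowel of *kaviha* is /a/, which is a non-high vowel, so the suffix is -zob, giving *kavihazob*.

evmiuzu, kavihazob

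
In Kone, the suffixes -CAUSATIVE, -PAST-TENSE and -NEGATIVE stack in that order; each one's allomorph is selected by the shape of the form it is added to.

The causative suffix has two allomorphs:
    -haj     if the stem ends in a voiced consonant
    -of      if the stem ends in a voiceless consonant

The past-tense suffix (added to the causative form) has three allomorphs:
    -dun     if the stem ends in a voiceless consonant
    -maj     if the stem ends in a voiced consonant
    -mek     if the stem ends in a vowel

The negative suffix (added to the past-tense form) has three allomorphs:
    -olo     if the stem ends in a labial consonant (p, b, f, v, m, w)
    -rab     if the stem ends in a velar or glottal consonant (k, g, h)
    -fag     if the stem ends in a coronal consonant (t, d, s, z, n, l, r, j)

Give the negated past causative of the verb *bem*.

*bem* — final consonant /m/ (voiced) → -haj → *bemhaj*.
The causative form *bemhaj* — final sound /j/ (a voiced consonant) → -maj → *bemhajmaj*.
Since the final consonant of the past-tense form *bemhajmaj* is /j/ (coronal), it takes -fag, giving *bemhajmajfag*.

bemhajmajfag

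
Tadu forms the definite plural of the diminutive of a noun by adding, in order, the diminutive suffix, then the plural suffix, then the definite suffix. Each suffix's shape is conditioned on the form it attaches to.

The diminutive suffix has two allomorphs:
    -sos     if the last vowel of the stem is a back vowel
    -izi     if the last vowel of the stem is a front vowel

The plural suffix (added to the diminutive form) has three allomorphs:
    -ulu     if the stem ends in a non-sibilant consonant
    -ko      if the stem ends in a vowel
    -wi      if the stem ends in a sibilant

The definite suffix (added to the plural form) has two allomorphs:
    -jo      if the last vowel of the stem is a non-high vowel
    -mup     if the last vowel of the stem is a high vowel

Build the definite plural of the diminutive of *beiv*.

*beiv* — last vowel /i/ (a front vowel) → -izi → *beivizi*.
The diminutive form *beivizi*: final sound = /i/, a vowel → -ko → *beiviziko*.
The plural form *beiviziko*: last vowel = /o/, a non-high vowel → -jo → *beivizikojo*.

beivizikojo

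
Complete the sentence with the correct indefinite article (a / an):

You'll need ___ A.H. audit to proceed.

an

The indefinite article is chosen by the initial *sound* of the following word, not its spelling.
The initialism *A.H.* is read letter by letter; the first letter, A, is pronounced /eɪ/, which begins with a vowel sound.
So the article is *an*: You'll need an A.H. audit to proceed.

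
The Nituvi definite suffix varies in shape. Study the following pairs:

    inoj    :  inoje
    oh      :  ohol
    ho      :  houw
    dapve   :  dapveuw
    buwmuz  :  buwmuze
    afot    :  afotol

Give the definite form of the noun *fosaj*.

Looking at the final sound of each stem: -ol when the stem ends in a voiceless consonant (*oh*, *afot*); -e when the stem ends in a voiced consonant (*inoj*, *buwmuz*); -uw when the stem ends in a vowel (*ho*, *dapve*).
Since the final sound of *fosaj* is /j/ (a voiced consonant), it takes -e, giving *fosaje*.

fosaje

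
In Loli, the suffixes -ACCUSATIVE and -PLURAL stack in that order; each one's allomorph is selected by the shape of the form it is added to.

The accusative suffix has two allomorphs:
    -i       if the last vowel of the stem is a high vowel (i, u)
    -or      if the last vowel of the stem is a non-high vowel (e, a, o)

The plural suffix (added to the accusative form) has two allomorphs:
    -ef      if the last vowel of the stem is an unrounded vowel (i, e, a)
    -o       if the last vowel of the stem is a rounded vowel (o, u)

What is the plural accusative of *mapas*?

*mapas* — last vowel /a/ (a non-high vowel) → -or → *mapasor*.
The accusative form *mapasor*: last vowel = /o/, a rounded vowel → -o → *mapasoro*.

mapasoro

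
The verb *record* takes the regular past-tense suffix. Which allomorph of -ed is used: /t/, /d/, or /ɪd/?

The stem *record* ends in /t/ or /d/.
The -ed suffix is realized as /ɪd/ after /t, d/; as /t/ after other voiceless consonants; and as /d/ after other voiced sounds.
So -ed on *record* is pronounced /ɪd/.

/ɪd/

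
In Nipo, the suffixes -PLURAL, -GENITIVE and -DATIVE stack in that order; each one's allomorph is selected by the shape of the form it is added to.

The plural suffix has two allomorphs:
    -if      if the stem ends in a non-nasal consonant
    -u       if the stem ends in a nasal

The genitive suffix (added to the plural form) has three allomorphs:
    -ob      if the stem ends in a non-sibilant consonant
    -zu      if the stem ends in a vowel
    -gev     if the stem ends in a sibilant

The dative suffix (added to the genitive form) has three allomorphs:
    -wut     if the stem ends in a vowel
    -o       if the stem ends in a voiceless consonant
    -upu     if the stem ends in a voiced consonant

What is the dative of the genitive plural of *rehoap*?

rehoapifobupu

*rehoap* — final consonant /p/ (non-nasal) → -if → *rehoapif*.
The plural form *rehoapif*: final sound = /f/, a non-sibilant consonant → -ob → *rehoapifob*.
The genitive form *rehoapifob*: final sound = /b/, a voiced consonant → -upu → *rehoapifobupu*.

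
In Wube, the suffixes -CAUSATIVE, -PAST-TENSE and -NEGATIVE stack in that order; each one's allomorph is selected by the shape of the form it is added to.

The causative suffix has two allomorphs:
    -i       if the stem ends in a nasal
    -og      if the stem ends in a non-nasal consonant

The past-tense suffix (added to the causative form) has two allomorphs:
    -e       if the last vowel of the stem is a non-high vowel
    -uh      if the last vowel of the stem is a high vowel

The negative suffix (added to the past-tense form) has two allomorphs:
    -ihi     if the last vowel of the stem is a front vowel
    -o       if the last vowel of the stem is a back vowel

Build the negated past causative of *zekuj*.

*zekuj*: final consonant = /j/, non-nasal → -og → *zekujog*.
The causative form *zekujog*: last vowel = /o/, a non-high vowel → -e → *zekujoge*.
The past-tense form *zekujoge*: last vowel = /e/, a front vowel → -ihi → *zekujogeihi*.

zekujogeihi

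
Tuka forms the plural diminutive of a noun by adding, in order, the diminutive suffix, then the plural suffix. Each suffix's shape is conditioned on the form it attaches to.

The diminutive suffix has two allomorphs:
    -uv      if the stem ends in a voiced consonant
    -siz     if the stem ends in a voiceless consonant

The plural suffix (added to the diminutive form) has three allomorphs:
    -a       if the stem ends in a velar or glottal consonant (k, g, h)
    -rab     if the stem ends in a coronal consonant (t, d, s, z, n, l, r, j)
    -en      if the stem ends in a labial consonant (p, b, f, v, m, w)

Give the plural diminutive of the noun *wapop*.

wapopsizrab

Since the final consonant of *wapop* is /p/ (voiceless), it takes -siz, giving *wapopsiz*.
Since the final consonant of the diminutive form *wapopsiz* is /z/ (coronal), it takes -rab, giving *wapopsizrab*.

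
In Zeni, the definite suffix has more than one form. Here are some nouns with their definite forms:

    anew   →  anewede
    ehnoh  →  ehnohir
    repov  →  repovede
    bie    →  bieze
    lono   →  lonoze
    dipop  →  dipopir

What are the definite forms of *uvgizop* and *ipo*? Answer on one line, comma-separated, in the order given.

uvgizopir, ipoze

The alternation tracks the final sound of the stem — -ir when the stem ends in a voiceless consonant (*ehnoh*, *dipop*); -ede when the stem ends in a voiced consonant (*anew*, *repov*); -ze when the stem ends in a vowel (*bie*, *lono*).
Since the final sound of *uvgizop* is /p/ (a voiceless consonant), it takes -ir, giving *uvgizopir*.
*ipo*: final sound = /o/, a vowel → -ze → *ipoze*.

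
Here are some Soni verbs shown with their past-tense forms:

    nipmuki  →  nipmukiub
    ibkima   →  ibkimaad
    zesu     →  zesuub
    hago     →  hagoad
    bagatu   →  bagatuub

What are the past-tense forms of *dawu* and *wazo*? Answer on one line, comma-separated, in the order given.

dawuub, wazoad

The suffix is conditioned by the last vowel: -ub when the last vowel of the stem is a high vowel (*nipmuki*, *zesu*, *bagatu*); -ad when the last vowel of the stem is a non-high vowel (*ibkima*, *hago*).
*dawu*: last vowel = /u/, a high vowel → -ub → *dawuub*.
The last vowel of *wazo* is /o/, which is a non-high vowel, so the suffix is -ad, giving *wazoad*.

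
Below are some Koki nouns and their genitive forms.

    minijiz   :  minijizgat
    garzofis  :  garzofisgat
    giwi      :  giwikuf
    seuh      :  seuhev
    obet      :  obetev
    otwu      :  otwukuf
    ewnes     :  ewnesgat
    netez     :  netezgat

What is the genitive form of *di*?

The alternation tracks the final sound of the stem — -gat when the stem ends in a sibilant (*minijiz*, *garzofis*, *ewnes*, *netez*); -ev when the stem ends in a non-sibilant consonant (*seuh*, *obet*); -kuf when the stem ends in a vowel (*giwi*, *otwu*).
Since the final sound of *di* is /i/ (a vowel), it takes -kuf, giving *dikuf*.

dikuf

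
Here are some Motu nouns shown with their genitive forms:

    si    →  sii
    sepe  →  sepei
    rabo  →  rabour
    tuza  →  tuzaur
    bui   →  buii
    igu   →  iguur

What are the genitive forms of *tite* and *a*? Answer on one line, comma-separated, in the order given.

Looking at the last vowel of each stem: -i when the last vowel of the stem is a front vowel (*si*, *sepe*, *bui*); -ur when the last vowel of the stem is a back vowel (*rabo*, *tuza*, *igu*).
*tite*: last vowel = /e/, a front vowel → -i → *titei*.
*a* — last vowel /a/ (a back vowel) → -ur → *aur*.

titei, aur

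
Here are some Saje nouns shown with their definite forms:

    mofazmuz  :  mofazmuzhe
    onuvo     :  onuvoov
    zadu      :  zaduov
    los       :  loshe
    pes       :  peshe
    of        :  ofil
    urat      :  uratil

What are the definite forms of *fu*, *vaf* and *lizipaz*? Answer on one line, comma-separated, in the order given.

fuov, vafil, lizipazhe

Looking at the final sound of each stem: -he when the stem ends in a sibilant (*mofazmuz*, *los*, *pes*); -il when the stem ends in a non-sibilant consonant (*of*, *urat*); -ov when the stem ends in a vowel (*onuvo*, *zadu*).
Since the final sound of *fu* is /u/ (a vowel), it takes -ov, giving *fuov*.
The final sound of *vaf* is /f/, which is a non-sibilant consonant, so the suffix is -il, giving *vafil*.
Since the final sound of *lizipaz* is /z/ (a sibilant), it takes -he, giving *lizipazhe*.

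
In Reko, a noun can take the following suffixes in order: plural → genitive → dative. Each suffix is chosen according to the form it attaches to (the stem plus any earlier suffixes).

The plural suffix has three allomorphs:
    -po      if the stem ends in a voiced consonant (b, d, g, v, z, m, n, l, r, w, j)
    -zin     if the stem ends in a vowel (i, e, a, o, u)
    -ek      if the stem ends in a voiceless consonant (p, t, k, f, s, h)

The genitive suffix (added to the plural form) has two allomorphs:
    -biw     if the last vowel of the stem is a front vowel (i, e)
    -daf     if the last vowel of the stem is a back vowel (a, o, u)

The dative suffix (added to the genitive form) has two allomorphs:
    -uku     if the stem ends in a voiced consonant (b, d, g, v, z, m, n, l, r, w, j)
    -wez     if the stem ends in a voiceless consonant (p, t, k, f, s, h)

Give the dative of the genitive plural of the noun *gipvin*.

gipvinpodafwez

*gipvin*: final sound = /n/, a voiced consonant → -po → *gipvinpo*.
The last vowel of the plural form *gipvinpo* is /o/, which is a back vowel, so the genitive suffix is -daf, giving *gipvinpodaf*.
The genitive form *gipvinpodaf* — final consonant /f/ (voiceless) → -wez → *gipvinpodafwez*.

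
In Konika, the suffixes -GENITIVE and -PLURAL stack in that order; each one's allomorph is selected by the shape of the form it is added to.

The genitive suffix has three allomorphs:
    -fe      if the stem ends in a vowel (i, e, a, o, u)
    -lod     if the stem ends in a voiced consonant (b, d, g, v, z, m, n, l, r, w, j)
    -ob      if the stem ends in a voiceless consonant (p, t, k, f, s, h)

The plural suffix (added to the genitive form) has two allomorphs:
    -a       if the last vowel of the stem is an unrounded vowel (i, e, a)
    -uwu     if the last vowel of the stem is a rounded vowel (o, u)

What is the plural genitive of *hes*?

hesobuwu

The final sound of *hes* is /s/, which is a voiceless consonant, so the genitive suffix is -ob, giving *hesob*.
The last vowel of the genitive form *hesob* is /o/, which is a rounded vowel, so the plural suffix is -uwu, giving *hesobuwu*.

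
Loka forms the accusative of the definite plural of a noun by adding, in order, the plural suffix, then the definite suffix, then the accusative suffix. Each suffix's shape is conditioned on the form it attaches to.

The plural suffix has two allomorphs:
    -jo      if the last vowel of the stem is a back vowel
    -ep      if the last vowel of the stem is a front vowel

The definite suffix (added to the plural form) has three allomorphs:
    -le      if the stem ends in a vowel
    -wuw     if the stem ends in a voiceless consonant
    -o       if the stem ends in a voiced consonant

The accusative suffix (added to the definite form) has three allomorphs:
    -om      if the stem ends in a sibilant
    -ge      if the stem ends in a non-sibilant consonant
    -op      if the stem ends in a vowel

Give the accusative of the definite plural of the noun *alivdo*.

The last vowel of *alivdo* is /o/, which is a back vowel, so the plural suffix is -jo, giving *alivdojo*.
Since the final sound of the plural form *alivdojo* is /o/ (a vowel), it takes -le, giving *alivdojole*.
The final sound of the definite form *alivdojole* is /e/, which is a vowel, so the accusative suffix is -op, giving *alivdojoleop*.

alivdojoleop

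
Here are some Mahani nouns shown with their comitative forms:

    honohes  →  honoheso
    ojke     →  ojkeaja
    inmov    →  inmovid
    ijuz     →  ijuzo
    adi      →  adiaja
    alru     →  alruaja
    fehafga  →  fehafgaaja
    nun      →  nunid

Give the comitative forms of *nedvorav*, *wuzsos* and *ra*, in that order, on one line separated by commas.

nedvoravid, wuzsoso, raaja

The pattern is sibilance of the final sound: -o when the stem ends in a sibilant (*honohes*, *ijuz*); -id when the stem ends in a non-sibilant consonant (*inmov*, *nun*); -aja when the stem ends in a vowel (*ojke*, *adi*, *alru*, *fehafga*).
*nedvorav*: final sound = /v/, a non-sibilant consonant → -id → *nedvoravid*.
*wuzsos*: final sound = /s/, a sibilant → -o → *wuzsoso*.
Since the final sound of *ra* is /a/ (a vowel), it takes -aja, giving *raaja*.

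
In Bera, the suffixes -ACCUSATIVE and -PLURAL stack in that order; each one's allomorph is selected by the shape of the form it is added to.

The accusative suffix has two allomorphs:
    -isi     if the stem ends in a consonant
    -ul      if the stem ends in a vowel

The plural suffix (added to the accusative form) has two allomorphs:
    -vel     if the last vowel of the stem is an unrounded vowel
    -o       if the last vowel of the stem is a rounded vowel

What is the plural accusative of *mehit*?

Since the final sound of *mehit* is /t/ (a consonant), it takes -isi, giving *mehitisi*.
Since the last vowel of the accusative form *mehitisi* is /i/ (an unrounded vowel), it takes -vel, giving *mehitisivel*.

mehitisivel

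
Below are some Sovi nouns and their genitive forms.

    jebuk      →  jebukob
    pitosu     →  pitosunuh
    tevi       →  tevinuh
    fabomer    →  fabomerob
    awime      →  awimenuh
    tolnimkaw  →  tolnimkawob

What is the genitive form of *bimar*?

bimarob

The alternation tracks the final sound of the stem — -ob when the stem ends in a consonant (*jebuk*, *fabomer*, *tolnimkaw*); -nuh when the stem ends in a vowel (*pitosu*, *tevi*, *awime*).
*bimar*: final sound = /r/, a consonant → -ob → *bimarob*.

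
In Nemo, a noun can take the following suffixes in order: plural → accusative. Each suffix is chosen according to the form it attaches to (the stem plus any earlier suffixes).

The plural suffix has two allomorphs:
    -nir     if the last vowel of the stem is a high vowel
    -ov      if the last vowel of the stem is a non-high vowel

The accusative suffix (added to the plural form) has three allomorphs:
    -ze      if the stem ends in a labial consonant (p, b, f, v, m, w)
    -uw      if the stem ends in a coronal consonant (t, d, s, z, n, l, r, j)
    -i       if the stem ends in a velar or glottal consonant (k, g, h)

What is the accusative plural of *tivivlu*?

tivivluniruw

*tivivlu*: last vowel = /u/, a high vowel → -nir → *tivivlunir*.
The plural form *tivivlunir* — final consonant /r/ (coronal) → -uw → *tivivluniruw*.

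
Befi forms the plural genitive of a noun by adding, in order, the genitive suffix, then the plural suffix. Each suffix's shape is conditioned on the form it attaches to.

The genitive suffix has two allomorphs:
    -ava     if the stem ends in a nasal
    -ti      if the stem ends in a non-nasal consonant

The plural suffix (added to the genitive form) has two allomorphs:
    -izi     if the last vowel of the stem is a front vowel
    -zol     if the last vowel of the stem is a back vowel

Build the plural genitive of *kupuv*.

kupuvtiizi

*kupuv* — final consonant /v/ (non-nasal) → -ti → *kupuvti*.
Since the last vowel of the genitive form *kupuvti* is /i/ (a front vowel), it takes -izi, giving *kupuvtiizi*.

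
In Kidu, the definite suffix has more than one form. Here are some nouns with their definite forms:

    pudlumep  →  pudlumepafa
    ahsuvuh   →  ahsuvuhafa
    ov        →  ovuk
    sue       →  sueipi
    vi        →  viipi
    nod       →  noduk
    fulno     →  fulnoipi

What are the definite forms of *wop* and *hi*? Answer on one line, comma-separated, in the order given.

The suffix is conditioned by the final sound: -afa when the stem ends in a voiceless consonant (*pudlumep*, *ahsuvuh*); -uk when the stem ends in a voiced consonant (*ov*, *nod*); -ipi when the stem ends in a vowel (*sue*, *vi*, *fulno*).
*wop*: final sound = /p/, a voiceless consonant → -afa → *wopafa*.
*hi*: final sound = /i/, a vowel → -ipi → *hiipi*.

wopafa, hiipi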